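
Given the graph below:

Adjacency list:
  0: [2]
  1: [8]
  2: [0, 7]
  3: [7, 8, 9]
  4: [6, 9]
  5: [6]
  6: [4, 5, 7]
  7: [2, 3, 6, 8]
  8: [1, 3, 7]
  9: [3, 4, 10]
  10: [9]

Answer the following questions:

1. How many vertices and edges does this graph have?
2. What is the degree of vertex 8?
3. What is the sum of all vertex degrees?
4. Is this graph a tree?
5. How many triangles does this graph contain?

Count: 11 vertices, 12 edges.
Vertex 8 has neighbors [1, 3, 7], degree = 3.
Handshaking lemma: 2 * 12 = 24.
A tree on 11 vertices has 10 edges. This graph has 12 edges (2 extra). Not a tree.
Number of triangles = 1.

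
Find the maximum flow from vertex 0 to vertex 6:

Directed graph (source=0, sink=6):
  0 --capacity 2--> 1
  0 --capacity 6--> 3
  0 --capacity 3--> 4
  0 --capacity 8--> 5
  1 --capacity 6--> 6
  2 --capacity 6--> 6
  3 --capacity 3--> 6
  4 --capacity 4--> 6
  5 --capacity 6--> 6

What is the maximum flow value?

Computing max flow:
  Flow on (0->1): 2/2
  Flow on (0->3): 3/6
  Flow on (0->4): 3/3
  Flow on (0->5): 6/8
  Flow on (1->6): 2/6
  Flow on (3->6): 3/3
  Flow on (4->6): 3/4
  Flow on (5->6): 6/6
Maximum flow = 14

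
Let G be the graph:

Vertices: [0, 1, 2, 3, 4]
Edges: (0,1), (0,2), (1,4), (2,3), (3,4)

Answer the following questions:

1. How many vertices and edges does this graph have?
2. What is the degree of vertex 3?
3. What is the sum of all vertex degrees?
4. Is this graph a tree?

Count: 5 vertices, 5 edges.
Vertex 3 has neighbors [2, 4], degree = 2.
Handshaking lemma: 2 * 5 = 10.
A tree on 5 vertices has 4 edges. This graph has 5 edges (1 extra). Not a tree.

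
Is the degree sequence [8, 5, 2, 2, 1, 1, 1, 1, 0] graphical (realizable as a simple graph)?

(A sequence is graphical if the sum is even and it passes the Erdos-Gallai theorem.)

Sum of degrees = 21. Sum is odd, so the sequence is NOT graphical.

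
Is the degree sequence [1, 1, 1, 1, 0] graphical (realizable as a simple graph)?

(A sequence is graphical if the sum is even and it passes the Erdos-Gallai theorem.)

Sum of degrees = 4. Sum is even and passes Erdos-Gallai. The sequence IS graphical.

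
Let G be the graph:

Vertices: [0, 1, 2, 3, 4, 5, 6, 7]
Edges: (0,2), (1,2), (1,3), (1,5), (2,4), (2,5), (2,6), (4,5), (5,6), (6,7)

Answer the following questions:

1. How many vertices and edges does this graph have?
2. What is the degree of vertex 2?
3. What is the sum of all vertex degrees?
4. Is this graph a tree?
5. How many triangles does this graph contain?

Count: 8 vertices, 10 edges.
Vertex 2 has neighbors [0, 1, 4, 5, 6], degree = 5.
Handshaking lemma: 2 * 10 = 20.
A tree on 8 vertices has 7 edges. This graph has 10 edges (3 extra). Not a tree.
Number of triangles = 3.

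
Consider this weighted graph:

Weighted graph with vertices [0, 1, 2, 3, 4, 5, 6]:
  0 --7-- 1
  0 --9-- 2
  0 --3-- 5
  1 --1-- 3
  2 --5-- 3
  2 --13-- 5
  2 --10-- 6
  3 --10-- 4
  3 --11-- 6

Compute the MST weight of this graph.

Applying Kruskal's algorithm (sort edges by weight, add if no cycle):
  Add (1,3) w=1
  Add (0,5) w=3
  Add (2,3) w=5
  Add (0,1) w=7
  Skip (0,2) w=9 (creates cycle)
  Add (2,6) w=10
  Add (3,4) w=10
  Skip (3,6) w=11 (creates cycle)
  Skip (2,5) w=13 (creates cycle)
MST weight = 36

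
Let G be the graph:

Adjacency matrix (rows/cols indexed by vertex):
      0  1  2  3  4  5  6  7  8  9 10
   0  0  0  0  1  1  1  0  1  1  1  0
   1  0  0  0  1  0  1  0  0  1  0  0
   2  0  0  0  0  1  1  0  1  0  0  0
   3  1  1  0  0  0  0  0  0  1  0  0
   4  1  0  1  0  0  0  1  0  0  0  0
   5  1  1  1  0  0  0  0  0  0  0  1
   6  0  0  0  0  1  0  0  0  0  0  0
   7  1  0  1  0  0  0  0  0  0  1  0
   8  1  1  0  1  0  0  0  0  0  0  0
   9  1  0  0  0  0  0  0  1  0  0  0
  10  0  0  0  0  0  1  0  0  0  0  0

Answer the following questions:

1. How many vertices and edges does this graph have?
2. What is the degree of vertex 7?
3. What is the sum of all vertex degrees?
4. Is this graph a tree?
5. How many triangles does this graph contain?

Count: 11 vertices, 16 edges.
Vertex 7 has neighbors [0, 2, 9], degree = 3.
Handshaking lemma: 2 * 16 = 32.
A tree on 11 vertices has 10 edges. This graph has 16 edges (6 extra). Not a tree.
Number of triangles = 3.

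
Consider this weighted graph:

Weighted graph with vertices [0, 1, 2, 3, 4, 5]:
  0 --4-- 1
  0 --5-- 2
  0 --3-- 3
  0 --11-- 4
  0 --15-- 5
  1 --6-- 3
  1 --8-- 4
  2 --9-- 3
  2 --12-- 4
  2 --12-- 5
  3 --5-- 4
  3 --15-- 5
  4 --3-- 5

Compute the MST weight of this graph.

Applying Kruskal's algorithm (sort edges by weight, add if no cycle):
  Add (0,3) w=3
  Add (4,5) w=3
  Add (0,1) w=4
  Add (0,2) w=5
  Add (3,4) w=5
  Skip (1,3) w=6 (creates cycle)
  Skip (1,4) w=8 (creates cycle)
  Skip (2,3) w=9 (creates cycle)
  Skip (0,4) w=11 (creates cycle)
  Skip (2,4) w=12 (creates cycle)
  Skip (2,5) w=12 (creates cycle)
  Skip (0,5) w=15 (creates cycle)
  Skip (3,5) w=15 (creates cycle)
MST weight = 20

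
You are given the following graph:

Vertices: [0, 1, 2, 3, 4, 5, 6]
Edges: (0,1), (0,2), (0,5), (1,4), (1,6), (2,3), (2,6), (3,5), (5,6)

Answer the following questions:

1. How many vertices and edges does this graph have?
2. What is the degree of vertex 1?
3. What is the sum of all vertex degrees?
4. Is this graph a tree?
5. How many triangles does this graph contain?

Count: 7 vertices, 9 edges.
Vertex 1 has neighbors [0, 4, 6], degree = 3.
Handshaking lemma: 2 * 9 = 18.
A tree on 7 vertices has 6 edges. This graph has 9 edges (3 extra). Not a tree.
Number of triangles = 0.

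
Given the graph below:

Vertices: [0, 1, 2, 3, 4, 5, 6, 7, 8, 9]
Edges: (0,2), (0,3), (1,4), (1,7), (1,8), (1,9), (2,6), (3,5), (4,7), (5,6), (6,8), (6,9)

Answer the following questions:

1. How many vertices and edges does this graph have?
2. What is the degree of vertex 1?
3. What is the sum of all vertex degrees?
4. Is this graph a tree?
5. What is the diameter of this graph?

Count: 10 vertices, 12 edges.
Vertex 1 has neighbors [4, 7, 8, 9], degree = 4.
Handshaking lemma: 2 * 12 = 24.
A tree on 10 vertices has 9 edges. This graph has 12 edges (3 extra). Not a tree.
Diameter (longest shortest path) = 5.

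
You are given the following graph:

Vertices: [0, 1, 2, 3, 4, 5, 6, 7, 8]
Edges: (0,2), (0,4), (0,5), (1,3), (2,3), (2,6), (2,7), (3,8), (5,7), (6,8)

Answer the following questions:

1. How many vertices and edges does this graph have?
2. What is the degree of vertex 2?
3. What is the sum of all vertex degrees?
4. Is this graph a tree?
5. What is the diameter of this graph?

Count: 9 vertices, 10 edges.
Vertex 2 has neighbors [0, 3, 6, 7], degree = 4.
Handshaking lemma: 2 * 10 = 20.
A tree on 9 vertices has 8 edges. This graph has 10 edges (2 extra). Not a tree.
Diameter (longest shortest path) = 4.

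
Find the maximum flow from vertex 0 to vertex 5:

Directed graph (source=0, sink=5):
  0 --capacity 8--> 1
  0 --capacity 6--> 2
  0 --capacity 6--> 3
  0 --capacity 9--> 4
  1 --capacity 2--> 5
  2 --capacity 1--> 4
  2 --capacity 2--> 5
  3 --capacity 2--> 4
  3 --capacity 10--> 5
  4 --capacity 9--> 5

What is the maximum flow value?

Computing max flow:
  Flow on (0->1): 2/8
  Flow on (0->2): 3/6
  Flow on (0->3): 6/6
  Flow on (0->4): 8/9
  Flow on (1->5): 2/2
  Flow on (2->4): 1/1
  Flow on (2->5): 2/2
  Flow on (3->5): 6/10
  Flow on (4->5): 9/9
Maximum flow = 19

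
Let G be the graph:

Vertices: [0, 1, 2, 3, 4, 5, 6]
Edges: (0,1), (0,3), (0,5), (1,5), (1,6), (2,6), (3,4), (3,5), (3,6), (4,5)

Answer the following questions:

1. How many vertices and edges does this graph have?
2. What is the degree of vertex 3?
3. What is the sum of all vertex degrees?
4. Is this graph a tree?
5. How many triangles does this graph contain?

Count: 7 vertices, 10 edges.
Vertex 3 has neighbors [0, 4, 5, 6], degree = 4.
Handshaking lemma: 2 * 10 = 20.
A tree on 7 vertices has 6 edges. This graph has 10 edges (4 extra). Not a tree.
Number of triangles = 3.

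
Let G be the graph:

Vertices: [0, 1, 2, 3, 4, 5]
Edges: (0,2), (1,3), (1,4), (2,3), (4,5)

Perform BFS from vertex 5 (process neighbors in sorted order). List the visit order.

BFS from vertex 5 (neighbors processed in ascending order):
Visit order: 5, 4, 1, 3, 2, 0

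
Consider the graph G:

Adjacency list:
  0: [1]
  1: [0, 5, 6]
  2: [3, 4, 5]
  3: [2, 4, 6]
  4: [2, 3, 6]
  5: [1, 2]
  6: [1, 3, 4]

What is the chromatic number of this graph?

The graph has a maximum clique of size 3 (lower bound on chromatic number).
A valid 3-coloring: {0: 1, 1: 0, 2: 1, 3: 0, 4: 2, 5: 2, 6: 1}.
Chromatic number = 3.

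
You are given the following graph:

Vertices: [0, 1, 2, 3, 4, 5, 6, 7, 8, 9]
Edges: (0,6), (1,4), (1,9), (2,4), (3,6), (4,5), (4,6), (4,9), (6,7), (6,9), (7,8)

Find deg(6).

Vertex 6 has neighbors [0, 3, 4, 7, 9], so deg(6) = 5.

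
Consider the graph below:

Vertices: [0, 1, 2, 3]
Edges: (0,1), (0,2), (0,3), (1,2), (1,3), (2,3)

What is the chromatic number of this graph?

The graph has a maximum clique of size 4 (lower bound on chromatic number).
A valid 4-coloring: {0: 0, 1: 1, 2: 2, 3: 3}.
Chromatic number = 4.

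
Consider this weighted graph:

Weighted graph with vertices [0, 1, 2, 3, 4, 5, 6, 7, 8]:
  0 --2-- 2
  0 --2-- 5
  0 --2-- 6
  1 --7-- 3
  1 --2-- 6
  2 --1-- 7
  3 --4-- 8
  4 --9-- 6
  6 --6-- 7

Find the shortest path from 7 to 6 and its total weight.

Using Dijkstra's algorithm from vertex 7:
Shortest path: 7 -> 2 -> 0 -> 6
Total weight: 1 + 2 + 2 = 5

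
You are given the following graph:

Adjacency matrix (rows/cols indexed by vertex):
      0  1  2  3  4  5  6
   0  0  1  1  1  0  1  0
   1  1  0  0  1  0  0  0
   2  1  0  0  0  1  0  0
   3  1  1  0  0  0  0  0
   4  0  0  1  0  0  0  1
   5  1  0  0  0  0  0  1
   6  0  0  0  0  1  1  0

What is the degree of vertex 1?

Vertex 1 has neighbors [0, 3], so deg(1) = 2.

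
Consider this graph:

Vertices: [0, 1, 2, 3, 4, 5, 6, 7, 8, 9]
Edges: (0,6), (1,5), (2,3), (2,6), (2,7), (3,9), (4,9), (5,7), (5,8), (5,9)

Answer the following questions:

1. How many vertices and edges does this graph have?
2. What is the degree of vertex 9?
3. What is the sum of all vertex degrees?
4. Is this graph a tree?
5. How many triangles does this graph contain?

Count: 10 vertices, 10 edges.
Vertex 9 has neighbors [3, 4, 5], degree = 3.
Handshaking lemma: 2 * 10 = 20.
A tree on 10 vertices has 9 edges. This graph has 10 edges (1 extra). Not a tree.
Number of triangles = 0.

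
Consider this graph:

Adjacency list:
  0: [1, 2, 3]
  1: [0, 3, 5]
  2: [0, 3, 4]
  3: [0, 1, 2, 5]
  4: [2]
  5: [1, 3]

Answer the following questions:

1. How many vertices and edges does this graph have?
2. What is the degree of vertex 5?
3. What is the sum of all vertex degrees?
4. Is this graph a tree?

Count: 6 vertices, 8 edges.
Vertex 5 has neighbors [1, 3], degree = 2.
Handshaking lemma: 2 * 8 = 16.
A tree on 6 vertices has 5 edges. This graph has 8 edges (3 extra). Not a tree.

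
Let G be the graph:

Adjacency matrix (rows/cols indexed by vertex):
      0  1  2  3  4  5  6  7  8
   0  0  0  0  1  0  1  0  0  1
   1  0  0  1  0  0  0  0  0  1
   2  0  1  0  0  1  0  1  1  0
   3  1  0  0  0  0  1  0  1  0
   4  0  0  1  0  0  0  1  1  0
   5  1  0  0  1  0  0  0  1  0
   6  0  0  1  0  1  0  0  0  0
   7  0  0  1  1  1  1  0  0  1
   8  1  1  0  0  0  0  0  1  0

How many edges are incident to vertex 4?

Vertex 4 has neighbors [2, 6, 7], so deg(4) = 3.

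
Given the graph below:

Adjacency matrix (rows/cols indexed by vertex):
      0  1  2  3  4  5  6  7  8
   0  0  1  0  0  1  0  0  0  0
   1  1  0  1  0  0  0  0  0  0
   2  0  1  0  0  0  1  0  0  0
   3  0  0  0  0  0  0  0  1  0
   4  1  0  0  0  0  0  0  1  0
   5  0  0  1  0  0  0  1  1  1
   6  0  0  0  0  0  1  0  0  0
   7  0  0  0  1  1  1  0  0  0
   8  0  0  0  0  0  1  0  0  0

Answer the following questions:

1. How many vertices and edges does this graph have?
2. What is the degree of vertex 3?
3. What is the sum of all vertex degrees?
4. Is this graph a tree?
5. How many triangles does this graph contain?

Count: 9 vertices, 9 edges.
Vertex 3 has neighbors [7], degree = 1.
Handshaking lemma: 2 * 9 = 18.
A tree on 9 vertices has 8 edges. This graph has 9 edges (1 extra). Not a tree.
Number of triangles = 0.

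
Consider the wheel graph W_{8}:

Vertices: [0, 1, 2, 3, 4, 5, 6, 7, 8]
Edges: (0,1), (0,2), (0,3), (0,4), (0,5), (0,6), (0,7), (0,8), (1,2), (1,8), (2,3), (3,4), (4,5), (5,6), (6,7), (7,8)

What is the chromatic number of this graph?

W_{8} = C_{8} plus a hub adjacent to every cycle vertex.
The outer cycle needs 2 colors (even cycle); the hub is adjacent to all of them so needs a fresh color.
Chromatic number = 2 + 1 = 3.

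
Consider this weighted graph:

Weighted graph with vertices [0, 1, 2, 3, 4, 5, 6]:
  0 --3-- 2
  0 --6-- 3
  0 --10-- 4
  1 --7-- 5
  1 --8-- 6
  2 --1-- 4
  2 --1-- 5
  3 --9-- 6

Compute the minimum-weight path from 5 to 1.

Using Dijkstra's algorithm from vertex 5:
Shortest path: 5 -> 1
Total weight: 7 = 7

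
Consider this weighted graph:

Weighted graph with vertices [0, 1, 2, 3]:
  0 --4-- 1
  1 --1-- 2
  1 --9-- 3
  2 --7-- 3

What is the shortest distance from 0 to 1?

Using Dijkstra's algorithm from vertex 0:
Shortest path: 0 -> 1
Total weight: 4 = 4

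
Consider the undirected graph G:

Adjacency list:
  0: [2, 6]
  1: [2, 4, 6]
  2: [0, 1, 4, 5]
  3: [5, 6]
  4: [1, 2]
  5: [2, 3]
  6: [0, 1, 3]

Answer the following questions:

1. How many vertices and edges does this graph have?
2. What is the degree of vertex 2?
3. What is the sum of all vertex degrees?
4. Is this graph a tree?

Count: 7 vertices, 9 edges.
Vertex 2 has neighbors [0, 1, 4, 5], degree = 4.
Handshaking lemma: 2 * 9 = 18.
A tree on 7 vertices has 6 edges. This graph has 9 edges (3 extra). Not a tree.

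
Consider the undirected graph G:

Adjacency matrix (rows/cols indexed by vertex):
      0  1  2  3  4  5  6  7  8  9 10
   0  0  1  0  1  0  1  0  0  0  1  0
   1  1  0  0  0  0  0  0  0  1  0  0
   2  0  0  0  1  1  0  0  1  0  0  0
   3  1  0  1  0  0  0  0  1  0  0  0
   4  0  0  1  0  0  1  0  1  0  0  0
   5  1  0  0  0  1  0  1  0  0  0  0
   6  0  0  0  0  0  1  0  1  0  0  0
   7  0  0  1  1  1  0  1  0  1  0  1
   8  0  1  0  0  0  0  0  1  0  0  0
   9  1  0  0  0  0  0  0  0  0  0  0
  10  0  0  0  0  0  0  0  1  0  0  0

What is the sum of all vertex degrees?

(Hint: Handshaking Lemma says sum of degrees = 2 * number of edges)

Count edges: 15 edges.
By Handshaking Lemma: sum of degrees = 2 * 15 = 30.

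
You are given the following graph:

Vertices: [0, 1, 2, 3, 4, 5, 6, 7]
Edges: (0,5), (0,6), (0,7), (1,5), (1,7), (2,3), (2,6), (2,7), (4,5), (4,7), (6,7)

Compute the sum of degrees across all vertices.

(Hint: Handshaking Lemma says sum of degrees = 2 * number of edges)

Count edges: 11 edges.
By Handshaking Lemma: sum of degrees = 2 * 11 = 22.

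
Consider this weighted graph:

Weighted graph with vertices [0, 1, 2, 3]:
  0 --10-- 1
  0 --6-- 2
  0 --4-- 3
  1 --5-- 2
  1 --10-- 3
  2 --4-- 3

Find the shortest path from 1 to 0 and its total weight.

Using Dijkstra's algorithm from vertex 1:
Shortest path: 1 -> 0
Total weight: 10 = 10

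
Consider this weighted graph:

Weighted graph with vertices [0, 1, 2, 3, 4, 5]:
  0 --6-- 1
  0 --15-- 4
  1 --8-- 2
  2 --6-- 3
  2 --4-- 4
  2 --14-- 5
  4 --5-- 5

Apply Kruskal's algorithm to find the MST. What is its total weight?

Applying Kruskal's algorithm (sort edges by weight, add if no cycle):
  Add (2,4) w=4
  Add (4,5) w=5
  Add (0,1) w=6
  Add (2,3) w=6
  Add (1,2) w=8
  Skip (2,5) w=14 (creates cycle)
  Skip (0,4) w=15 (creates cycle)
MST weight = 29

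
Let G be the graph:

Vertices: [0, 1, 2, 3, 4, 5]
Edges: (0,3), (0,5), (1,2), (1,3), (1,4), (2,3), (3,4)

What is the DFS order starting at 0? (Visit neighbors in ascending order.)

DFS from vertex 0 (neighbors processed in ascending order):
Visit order: 0, 3, 1, 2, 4, 5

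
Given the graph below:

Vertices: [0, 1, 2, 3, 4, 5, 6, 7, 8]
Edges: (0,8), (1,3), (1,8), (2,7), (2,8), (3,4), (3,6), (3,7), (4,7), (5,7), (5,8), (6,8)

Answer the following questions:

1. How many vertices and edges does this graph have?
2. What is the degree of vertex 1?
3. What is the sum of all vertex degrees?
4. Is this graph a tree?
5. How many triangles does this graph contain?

Count: 9 vertices, 12 edges.
Vertex 1 has neighbors [3, 8], degree = 2.
Handshaking lemma: 2 * 12 = 24.
A tree on 9 vertices has 8 edges. This graph has 12 edges (4 extra). Not a tree.
Number of triangles = 1.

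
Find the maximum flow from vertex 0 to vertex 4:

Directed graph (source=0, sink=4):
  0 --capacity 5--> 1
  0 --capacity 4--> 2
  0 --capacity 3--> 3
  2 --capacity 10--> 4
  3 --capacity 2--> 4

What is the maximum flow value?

Computing max flow:
  Flow on (0->2): 4/4
  Flow on (0->3): 2/3
  Flow on (2->4): 4/10
  Flow on (3->4): 2/2
Maximum flow = 6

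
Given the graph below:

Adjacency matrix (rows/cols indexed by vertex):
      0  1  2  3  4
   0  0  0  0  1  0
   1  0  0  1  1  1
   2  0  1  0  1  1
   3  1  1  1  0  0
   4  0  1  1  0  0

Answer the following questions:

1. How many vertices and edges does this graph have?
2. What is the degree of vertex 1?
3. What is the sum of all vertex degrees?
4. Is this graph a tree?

Count: 5 vertices, 6 edges.
Vertex 1 has neighbors [2, 3, 4], degree = 3.
Handshaking lemma: 2 * 6 = 12.
A tree on 5 vertices has 4 edges. This graph has 6 edges (2 extra). Not a tree.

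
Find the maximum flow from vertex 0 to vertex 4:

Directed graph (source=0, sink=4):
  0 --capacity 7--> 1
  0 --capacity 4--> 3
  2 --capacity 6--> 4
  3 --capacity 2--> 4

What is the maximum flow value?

Computing max flow:
  Flow on (0->3): 2/4
  Flow on (3->4): 2/2
Maximum flow = 2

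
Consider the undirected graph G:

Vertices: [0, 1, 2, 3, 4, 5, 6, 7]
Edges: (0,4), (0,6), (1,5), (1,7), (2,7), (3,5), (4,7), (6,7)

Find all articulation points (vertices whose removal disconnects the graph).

An articulation point is a vertex whose removal disconnects the graph.
Articulation points: [1, 5, 7]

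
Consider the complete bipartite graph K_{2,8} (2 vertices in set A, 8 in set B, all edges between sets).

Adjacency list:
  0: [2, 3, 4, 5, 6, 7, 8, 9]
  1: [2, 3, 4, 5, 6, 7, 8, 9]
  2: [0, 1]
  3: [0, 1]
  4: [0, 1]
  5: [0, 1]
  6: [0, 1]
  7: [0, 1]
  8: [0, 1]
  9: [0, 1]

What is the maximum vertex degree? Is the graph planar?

Set-A vertices have degree 8; set-B vertices have degree 2. Maximum degree = max(2,8) = 8.
min(2,8) <= 2, so K_{2,8} avoids a K_{3,3} subdivision and is planar.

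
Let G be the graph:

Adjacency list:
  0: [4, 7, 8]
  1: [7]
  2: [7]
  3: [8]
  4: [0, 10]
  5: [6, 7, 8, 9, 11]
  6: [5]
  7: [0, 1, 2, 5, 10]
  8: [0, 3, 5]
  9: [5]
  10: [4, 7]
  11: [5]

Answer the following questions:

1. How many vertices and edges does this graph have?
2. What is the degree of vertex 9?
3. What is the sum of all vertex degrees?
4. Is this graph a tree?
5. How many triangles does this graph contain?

Count: 12 vertices, 13 edges.
Vertex 9 has neighbors [5], degree = 1.
Handshaking lemma: 2 * 13 = 26.
A tree on 12 vertices has 11 edges. This graph has 13 edges (2 extra). Not a tree.
Number of triangles = 0.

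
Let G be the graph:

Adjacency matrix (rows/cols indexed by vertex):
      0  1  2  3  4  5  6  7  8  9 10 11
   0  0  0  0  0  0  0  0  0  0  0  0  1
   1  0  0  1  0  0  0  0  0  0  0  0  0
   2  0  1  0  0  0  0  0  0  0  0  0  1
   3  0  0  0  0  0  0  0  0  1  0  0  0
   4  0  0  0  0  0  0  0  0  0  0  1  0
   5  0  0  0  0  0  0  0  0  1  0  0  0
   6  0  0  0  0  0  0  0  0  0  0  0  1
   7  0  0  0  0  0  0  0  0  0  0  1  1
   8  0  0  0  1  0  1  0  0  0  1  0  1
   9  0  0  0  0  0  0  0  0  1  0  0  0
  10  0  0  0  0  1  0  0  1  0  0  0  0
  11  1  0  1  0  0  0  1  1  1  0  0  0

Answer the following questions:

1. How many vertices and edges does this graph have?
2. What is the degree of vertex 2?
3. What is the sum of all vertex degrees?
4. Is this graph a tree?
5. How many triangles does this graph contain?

Count: 12 vertices, 11 edges.
Vertex 2 has neighbors [1, 11], degree = 2.
Handshaking lemma: 2 * 11 = 22.
A graph is a tree iff it is connected and has exactly n-1 edges. This graph is connected (all 12 vertices in one component) and has 12-1 = 11 edges. It is a tree.
Number of triangles = 0.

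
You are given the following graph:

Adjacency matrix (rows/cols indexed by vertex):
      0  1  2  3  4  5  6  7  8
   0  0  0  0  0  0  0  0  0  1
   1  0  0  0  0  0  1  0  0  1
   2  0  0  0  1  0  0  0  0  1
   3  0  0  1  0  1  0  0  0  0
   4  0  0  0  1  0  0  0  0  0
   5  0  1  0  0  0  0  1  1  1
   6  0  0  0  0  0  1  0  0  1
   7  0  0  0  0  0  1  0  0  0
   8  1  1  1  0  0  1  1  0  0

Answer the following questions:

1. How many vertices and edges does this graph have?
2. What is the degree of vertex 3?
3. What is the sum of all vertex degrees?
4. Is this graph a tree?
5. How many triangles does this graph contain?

Count: 9 vertices, 10 edges.
Vertex 3 has neighbors [2, 4], degree = 2.
Handshaking lemma: 2 * 10 = 20.
A tree on 9 vertices has 8 edges. This graph has 10 edges (2 extra). Not a tree.
Number of triangles = 2.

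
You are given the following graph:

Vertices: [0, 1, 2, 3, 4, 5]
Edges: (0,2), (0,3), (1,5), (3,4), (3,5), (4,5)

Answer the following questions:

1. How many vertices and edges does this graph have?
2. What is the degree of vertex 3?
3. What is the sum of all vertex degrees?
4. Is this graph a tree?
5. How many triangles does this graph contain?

Count: 6 vertices, 6 edges.
Vertex 3 has neighbors [0, 4, 5], degree = 3.
Handshaking lemma: 2 * 6 = 12.
A tree on 6 vertices has 5 edges. This graph has 6 edges (1 extra). Not a tree.
Number of triangles = 1.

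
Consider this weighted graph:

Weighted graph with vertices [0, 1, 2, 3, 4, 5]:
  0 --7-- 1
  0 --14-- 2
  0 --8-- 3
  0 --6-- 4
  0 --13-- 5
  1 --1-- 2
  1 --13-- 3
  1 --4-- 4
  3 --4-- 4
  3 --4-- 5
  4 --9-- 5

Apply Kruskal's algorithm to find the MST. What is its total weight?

Applying Kruskal's algorithm (sort edges by weight, add if no cycle):
  Add (1,2) w=1
  Add (1,4) w=4
  Add (3,4) w=4
  Add (3,5) w=4
  Add (0,4) w=6
  Skip (0,1) w=7 (creates cycle)
  Skip (0,3) w=8 (creates cycle)
  Skip (4,5) w=9 (creates cycle)
  Skip (0,5) w=13 (creates cycle)
  Skip (1,3) w=13 (creates cycle)
  Skip (0,2) w=14 (creates cycle)
MST weight = 19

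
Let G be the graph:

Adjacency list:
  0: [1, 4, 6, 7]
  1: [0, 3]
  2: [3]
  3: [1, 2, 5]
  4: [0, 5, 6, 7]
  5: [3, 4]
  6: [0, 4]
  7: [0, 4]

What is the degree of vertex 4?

Vertex 4 has neighbors [0, 5, 6, 7], so deg(4) = 4.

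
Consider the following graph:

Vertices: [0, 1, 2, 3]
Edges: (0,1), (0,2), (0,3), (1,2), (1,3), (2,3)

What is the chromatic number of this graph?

The graph has a maximum clique of size 4 (lower bound on chromatic number).
A valid 4-coloring: {0: 0, 1: 1, 2: 2, 3: 3}.
Chromatic number = 4.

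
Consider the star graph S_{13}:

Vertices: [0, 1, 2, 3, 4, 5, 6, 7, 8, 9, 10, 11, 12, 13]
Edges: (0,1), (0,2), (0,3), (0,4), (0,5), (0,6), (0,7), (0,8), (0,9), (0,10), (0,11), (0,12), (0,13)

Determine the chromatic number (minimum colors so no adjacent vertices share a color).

S_{13} has one hub adjacent to 13 leaves; leaves are pairwise non-adjacent.
Color the hub 0 and every leaf 1.
Chromatic number = 2.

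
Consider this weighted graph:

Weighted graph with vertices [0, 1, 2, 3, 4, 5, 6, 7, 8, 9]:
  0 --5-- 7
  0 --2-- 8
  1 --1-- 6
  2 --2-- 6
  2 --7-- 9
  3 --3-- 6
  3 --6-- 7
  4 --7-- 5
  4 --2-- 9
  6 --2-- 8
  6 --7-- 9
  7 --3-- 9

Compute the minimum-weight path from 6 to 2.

Using Dijkstra's algorithm from vertex 6:
Shortest path: 6 -> 2
Total weight: 2 = 2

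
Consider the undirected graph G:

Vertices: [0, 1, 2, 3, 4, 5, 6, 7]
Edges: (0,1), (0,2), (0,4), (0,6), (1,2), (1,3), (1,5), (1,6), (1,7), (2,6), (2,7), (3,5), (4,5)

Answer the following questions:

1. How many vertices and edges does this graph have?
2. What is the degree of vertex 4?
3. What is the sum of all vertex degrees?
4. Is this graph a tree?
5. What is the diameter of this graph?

Count: 8 vertices, 13 edges.
Vertex 4 has neighbors [0, 5], degree = 2.
Handshaking lemma: 2 * 13 = 26.
A tree on 8 vertices has 7 edges. This graph has 13 edges (6 extra). Not a tree.
Diameter (longest shortest path) = 3.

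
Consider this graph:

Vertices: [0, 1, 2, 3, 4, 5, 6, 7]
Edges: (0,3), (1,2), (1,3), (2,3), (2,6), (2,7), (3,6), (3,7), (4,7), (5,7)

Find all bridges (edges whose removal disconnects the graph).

A bridge is an edge whose removal increases the number of connected components.
Bridges found: (0,3), (4,7), (5,7)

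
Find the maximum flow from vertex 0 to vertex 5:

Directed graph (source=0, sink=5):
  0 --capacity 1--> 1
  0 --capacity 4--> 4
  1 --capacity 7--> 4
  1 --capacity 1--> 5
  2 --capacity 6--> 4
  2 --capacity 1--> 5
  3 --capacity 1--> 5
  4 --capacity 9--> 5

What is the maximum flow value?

Computing max flow:
  Flow on (0->1): 1/1
  Flow on (0->4): 4/4
  Flow on (1->5): 1/1
  Flow on (4->5): 4/9
Maximum flow = 5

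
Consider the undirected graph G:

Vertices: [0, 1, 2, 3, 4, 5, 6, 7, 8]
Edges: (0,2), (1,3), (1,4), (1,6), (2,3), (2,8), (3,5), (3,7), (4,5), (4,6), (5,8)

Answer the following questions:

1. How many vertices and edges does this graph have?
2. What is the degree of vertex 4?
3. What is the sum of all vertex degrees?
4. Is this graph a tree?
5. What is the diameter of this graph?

Count: 9 vertices, 11 edges.
Vertex 4 has neighbors [1, 5, 6], degree = 3.
Handshaking lemma: 2 * 11 = 22.
A tree on 9 vertices has 8 edges. This graph has 11 edges (3 extra). Not a tree.
Diameter (longest shortest path) = 4.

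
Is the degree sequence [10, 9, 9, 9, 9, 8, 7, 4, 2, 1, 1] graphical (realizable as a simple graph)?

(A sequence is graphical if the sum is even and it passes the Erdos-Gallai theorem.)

Sum of degrees = 69. Sum is odd, so the sequence is NOT graphical.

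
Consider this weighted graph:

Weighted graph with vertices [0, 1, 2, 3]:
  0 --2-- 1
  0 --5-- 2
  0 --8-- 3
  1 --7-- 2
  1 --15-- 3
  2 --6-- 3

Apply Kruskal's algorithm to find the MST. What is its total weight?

Applying Kruskal's algorithm (sort edges by weight, add if no cycle):
  Add (0,1) w=2
  Add (0,2) w=5
  Add (2,3) w=6
  Skip (1,2) w=7 (creates cycle)
  Skip (0,3) w=8 (creates cycle)
  Skip (1,3) w=15 (creates cycle)
MST weight = 13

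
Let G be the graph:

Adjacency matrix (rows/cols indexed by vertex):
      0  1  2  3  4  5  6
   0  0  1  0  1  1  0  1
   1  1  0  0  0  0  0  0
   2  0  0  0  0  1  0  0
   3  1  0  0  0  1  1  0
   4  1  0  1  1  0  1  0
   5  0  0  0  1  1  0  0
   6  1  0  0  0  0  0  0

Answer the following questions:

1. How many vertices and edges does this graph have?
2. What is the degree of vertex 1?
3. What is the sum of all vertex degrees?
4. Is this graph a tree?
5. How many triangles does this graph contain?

Count: 7 vertices, 8 edges.
Vertex 1 has neighbors [0], degree = 1.
Handshaking lemma: 2 * 8 = 16.
A tree on 7 vertices has 6 edges. This graph has 8 edges (2 extra). Not a tree.
Number of triangles = 2.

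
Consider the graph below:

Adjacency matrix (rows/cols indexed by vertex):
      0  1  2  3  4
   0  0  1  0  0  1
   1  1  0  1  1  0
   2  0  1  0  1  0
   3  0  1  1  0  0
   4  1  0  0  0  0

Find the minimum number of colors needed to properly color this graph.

The graph has a maximum clique of size 3 (lower bound on chromatic number).
A valid 3-coloring: {0: 1, 1: 0, 2: 1, 3: 2, 4: 0}.
Chromatic number = 3.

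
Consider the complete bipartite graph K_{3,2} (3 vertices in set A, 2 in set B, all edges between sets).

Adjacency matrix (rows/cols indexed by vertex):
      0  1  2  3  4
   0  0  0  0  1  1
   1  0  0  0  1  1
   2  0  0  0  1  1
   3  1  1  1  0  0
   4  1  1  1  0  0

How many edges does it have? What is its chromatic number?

K_{3,2} has 3 * 2 = 6 edges.
Bipartite graphs have chromatic number 2 (color each partition differently).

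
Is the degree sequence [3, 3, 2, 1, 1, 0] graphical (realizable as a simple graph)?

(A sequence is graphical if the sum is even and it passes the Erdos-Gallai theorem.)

Sum of degrees = 10. Sum is even and passes Erdos-Gallai. The sequence IS graphical.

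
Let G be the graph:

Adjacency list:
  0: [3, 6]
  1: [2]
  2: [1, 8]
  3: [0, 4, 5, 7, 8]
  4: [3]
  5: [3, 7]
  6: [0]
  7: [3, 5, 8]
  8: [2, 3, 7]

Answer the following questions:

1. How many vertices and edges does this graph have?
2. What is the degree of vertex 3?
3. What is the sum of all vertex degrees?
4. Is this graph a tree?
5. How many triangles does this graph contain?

Count: 9 vertices, 10 edges.
Vertex 3 has neighbors [0, 4, 5, 7, 8], degree = 5.
Handshaking lemma: 2 * 10 = 20.
A tree on 9 vertices has 8 edges. This graph has 10 edges (2 extra). Not a tree.
Number of triangles = 2.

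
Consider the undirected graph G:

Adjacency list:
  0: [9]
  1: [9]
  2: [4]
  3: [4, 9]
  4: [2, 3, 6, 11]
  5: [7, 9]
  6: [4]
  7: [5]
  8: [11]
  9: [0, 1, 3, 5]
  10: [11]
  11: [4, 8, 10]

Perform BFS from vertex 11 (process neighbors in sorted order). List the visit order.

BFS from vertex 11 (neighbors processed in ascending order):
Visit order: 11, 4, 8, 10, 2, 3, 6, 9, 0, 1, 5, 7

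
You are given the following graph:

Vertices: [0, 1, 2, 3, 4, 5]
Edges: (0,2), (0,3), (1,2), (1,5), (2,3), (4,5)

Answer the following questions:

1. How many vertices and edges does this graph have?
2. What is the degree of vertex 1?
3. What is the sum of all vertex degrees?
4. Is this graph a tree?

Count: 6 vertices, 6 edges.
Vertex 1 has neighbors [2, 5], degree = 2.
Handshaking lemma: 2 * 6 = 12.
A tree on 6 vertices has 5 edges. This graph has 6 edges (1 extra). Not a tree.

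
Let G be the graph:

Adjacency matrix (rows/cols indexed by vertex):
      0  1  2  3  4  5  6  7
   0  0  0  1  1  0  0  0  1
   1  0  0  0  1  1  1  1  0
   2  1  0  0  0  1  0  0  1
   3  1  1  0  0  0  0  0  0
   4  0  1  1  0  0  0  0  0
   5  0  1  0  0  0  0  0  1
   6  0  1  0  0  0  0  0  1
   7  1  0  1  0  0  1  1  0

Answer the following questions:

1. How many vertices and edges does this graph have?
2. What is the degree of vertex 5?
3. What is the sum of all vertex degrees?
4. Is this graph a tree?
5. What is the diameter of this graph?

Count: 8 vertices, 11 edges.
Vertex 5 has neighbors [1, 7], degree = 2.
Handshaking lemma: 2 * 11 = 22.
A tree on 8 vertices has 7 edges. This graph has 11 edges (4 extra). Not a tree.
Diameter (longest shortest path) = 2.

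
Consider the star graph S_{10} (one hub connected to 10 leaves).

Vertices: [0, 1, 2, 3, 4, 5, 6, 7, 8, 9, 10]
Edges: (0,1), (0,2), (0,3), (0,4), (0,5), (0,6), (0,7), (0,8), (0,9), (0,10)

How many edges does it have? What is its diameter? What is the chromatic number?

Star graph S_{10}: the hub connects to all 10 leaves.
Edges = 10.
Diameter = 2 (any leaf to hub is 1, leaf to leaf through hub is 2).
Star graphs are bipartite (hub vs leaves), so chromatic number = 2.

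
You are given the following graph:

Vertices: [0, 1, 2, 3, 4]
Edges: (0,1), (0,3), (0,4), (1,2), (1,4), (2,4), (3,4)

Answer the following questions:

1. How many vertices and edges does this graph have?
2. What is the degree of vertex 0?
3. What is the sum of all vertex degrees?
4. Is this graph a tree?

Count: 5 vertices, 7 edges.
Vertex 0 has neighbors [1, 3, 4], degree = 3.
Handshaking lemma: 2 * 7 = 14.
A tree on 5 vertices has 4 edges. This graph has 7 edges (3 extra). Not a tree.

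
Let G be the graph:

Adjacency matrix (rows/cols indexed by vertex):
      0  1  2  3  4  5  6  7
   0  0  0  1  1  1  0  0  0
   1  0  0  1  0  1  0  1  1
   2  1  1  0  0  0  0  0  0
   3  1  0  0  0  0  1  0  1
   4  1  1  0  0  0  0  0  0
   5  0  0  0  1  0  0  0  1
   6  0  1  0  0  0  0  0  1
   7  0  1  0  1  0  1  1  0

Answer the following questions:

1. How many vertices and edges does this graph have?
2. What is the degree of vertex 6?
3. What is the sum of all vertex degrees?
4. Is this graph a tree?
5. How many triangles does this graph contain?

Count: 8 vertices, 11 edges.
Vertex 6 has neighbors [1, 7], degree = 2.
Handshaking lemma: 2 * 11 = 22.
A tree on 8 vertices has 7 edges. This graph has 11 edges (4 extra). Not a tree.
Number of triangles = 2.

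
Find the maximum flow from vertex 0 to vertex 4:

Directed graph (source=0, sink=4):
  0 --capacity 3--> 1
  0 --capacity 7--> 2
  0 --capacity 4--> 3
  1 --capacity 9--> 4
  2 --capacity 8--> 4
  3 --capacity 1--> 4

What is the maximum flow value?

Computing max flow:
  Flow on (0->1): 3/3
  Flow on (0->2): 7/7
  Flow on (0->3): 1/4
  Flow on (1->4): 3/9
  Flow on (2->4): 7/8
  Flow on (3->4): 1/1
Maximum flow = 11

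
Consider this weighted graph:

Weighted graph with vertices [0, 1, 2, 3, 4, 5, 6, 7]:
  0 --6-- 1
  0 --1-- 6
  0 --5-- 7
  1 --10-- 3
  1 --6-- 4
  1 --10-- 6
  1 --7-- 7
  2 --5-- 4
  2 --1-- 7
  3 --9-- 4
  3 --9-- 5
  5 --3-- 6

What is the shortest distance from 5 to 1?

Using Dijkstra's algorithm from vertex 5:
Shortest path: 5 -> 6 -> 0 -> 1
Total weight: 3 + 1 + 6 = 10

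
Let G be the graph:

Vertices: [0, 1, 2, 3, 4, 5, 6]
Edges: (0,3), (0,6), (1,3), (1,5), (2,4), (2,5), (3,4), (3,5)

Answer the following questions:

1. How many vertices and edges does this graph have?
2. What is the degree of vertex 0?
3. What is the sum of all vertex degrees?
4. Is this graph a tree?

Count: 7 vertices, 8 edges.
Vertex 0 has neighbors [3, 6], degree = 2.
Handshaking lemma: 2 * 8 = 16.
A tree on 7 vertices has 6 edges. This graph has 8 edges (2 extra). Not a tree.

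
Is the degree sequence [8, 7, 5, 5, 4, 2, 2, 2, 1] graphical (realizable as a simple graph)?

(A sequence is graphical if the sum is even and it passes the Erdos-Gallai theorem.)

Sum of degrees = 36. Sum is even but fails Erdos-Gallai. The sequence is NOT graphical.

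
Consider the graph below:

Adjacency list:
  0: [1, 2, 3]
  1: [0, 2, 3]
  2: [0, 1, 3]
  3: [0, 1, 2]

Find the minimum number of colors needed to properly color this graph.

The graph has a maximum clique of size 4 (lower bound on chromatic number).
A valid 4-coloring: {0: 0, 1: 1, 2: 2, 3: 3}.
Chromatic number = 4.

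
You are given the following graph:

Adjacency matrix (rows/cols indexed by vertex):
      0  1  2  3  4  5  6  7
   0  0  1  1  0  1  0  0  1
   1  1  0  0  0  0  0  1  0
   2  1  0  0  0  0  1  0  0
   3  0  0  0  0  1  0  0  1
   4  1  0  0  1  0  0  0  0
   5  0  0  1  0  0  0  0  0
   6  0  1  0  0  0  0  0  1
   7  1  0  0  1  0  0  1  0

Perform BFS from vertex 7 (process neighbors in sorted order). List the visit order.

BFS from vertex 7 (neighbors processed in ascending order):
Visit order: 7, 0, 3, 6, 1, 2, 4, 5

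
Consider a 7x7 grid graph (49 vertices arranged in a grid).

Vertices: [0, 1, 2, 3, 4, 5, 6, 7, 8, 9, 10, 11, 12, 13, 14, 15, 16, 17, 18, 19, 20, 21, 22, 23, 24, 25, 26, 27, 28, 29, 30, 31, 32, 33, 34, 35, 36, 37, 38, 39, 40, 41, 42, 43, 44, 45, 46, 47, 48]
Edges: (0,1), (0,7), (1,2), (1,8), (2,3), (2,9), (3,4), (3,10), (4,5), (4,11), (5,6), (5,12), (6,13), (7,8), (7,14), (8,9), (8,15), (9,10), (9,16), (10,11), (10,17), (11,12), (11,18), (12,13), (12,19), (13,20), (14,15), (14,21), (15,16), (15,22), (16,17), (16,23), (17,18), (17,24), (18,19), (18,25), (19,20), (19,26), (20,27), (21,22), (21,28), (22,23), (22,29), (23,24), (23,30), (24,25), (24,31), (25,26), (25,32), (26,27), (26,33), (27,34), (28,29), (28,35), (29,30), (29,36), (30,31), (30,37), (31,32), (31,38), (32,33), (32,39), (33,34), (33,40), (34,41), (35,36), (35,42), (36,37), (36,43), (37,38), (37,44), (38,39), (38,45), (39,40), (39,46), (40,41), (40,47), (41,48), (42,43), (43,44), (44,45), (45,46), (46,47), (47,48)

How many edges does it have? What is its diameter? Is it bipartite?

A 7x7 grid has 42 vertical edges and 42 horizontal edges.
Total edges = 42 + 42 = 84.
Diameter = (7-1) + (7-1) = 12 (corner to opposite corner).
Grid graphs are bipartite (checkerboard coloring).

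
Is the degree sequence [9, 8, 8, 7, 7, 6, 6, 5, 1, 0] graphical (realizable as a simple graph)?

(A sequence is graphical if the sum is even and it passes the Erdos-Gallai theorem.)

Sum of degrees = 57. Sum is odd, so the sequence is NOT graphical.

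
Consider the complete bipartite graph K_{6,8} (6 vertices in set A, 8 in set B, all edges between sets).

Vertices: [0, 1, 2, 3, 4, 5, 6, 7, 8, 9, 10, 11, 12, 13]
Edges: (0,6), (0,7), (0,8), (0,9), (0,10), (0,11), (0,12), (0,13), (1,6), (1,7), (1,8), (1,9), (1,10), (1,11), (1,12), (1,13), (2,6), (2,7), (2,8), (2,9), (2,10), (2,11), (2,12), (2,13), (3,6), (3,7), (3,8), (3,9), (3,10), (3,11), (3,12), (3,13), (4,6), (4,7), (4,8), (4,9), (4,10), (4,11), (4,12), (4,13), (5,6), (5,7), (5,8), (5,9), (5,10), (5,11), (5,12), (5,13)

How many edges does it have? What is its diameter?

K_{6,8} has 6 * 8 = 48 edges.
Any vertex reaches any opposite-side vertex in 1 step; same-side vertices reach in 2 steps via any opposite-side vertex.
Diameter = 2.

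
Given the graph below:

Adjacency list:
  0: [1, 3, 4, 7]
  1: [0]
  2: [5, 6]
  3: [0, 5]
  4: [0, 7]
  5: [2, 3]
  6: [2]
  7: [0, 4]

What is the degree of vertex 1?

Vertex 1 has neighbors [0], so deg(1) = 1.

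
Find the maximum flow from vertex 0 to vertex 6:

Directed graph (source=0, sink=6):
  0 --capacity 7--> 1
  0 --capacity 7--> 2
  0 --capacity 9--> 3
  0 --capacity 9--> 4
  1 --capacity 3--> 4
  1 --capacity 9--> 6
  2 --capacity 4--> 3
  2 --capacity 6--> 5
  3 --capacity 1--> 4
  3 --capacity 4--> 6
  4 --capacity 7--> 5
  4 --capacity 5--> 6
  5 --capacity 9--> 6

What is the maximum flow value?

Computing max flow:
  Flow on (0->1): 7/7
  Flow on (0->2): 6/7
  Flow on (0->3): 5/9
  Flow on (0->4): 7/9
  Flow on (1->6): 7/9
  Flow on (2->5): 6/6
  Flow on (3->4): 1/1
  Flow on (3->6): 4/4
  Flow on (4->5): 3/7
  Flow on (4->6): 5/5
  Flow on (5->6): 9/9
Maximum flow = 25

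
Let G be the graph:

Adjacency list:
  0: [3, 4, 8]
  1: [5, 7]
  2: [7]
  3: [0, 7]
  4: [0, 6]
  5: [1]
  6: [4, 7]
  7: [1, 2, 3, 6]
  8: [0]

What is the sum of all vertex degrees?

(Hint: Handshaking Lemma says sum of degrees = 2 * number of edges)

Count edges: 9 edges.
By Handshaking Lemma: sum of degrees = 2 * 9 = 18.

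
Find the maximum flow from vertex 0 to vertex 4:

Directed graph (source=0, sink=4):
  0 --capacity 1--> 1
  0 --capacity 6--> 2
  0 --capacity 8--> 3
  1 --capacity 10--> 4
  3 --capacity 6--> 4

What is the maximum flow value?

Computing max flow:
  Flow on (0->1): 1/1
  Flow on (0->3): 6/8
  Flow on (1->4): 1/10
  Flow on (3->4): 6/6
Maximum flow = 7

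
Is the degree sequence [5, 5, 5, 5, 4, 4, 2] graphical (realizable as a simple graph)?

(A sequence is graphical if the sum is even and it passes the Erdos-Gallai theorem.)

Sum of degrees = 30. Sum is even and passes Erdos-Gallai. The sequence IS graphical.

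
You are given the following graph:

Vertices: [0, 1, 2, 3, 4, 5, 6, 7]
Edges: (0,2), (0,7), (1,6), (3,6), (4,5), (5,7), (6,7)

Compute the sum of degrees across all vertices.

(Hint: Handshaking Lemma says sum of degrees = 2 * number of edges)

Count edges: 7 edges.
By Handshaking Lemma: sum of degrees = 2 * 7 = 14.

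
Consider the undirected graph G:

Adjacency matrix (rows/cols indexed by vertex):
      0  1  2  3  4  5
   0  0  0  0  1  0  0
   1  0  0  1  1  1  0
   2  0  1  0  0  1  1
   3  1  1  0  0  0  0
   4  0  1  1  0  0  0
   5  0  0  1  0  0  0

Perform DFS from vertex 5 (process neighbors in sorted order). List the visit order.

DFS from vertex 5 (neighbors processed in ascending order):
Visit order: 5, 2, 1, 3, 0, 4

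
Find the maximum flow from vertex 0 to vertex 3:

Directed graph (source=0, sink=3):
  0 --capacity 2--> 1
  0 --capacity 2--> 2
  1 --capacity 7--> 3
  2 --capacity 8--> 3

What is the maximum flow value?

Computing max flow:
  Flow on (0->1): 2/2
  Flow on (0->2): 2/2
  Flow on (1->3): 2/7
  Flow on (2->3): 2/8
Maximum flow = 4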